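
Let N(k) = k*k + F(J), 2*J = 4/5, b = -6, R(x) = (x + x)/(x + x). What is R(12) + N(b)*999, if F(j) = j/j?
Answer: 36964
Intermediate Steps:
R(x) = 1 (R(x) = (2*x)/((2*x)) = (2*x)*(1/(2*x)) = 1)
J = ⅖ (J = (4/5)/2 = (4*(⅕))/2 = (½)*(⅘) = ⅖ ≈ 0.40000)
F(j) = 1
N(k) = 1 + k² (N(k) = k*k + 1 = k² + 1 = 1 + k²)
R(12) + N(b)*999 = 1 + (1 + (-6)²)*999 = 1 + (1 + 36)*999 = 1 + 37*999 = 1 + 36963 = 36964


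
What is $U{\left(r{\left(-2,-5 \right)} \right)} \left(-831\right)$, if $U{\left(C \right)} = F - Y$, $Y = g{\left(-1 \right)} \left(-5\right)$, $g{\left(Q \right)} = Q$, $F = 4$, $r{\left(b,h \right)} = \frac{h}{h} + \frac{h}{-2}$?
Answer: $831$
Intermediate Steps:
$r{\left(b,h \right)} = 1 - \frac{h}{2}$ ($r{\left(b,h \right)} = 1 + h \left(- \frac{1}{2}\right) = 1 - \frac{h}{2}$)
$Y = 5$ ($Y = \left(-1\right) \left(-5\right) = 5$)
$U{\left(C \right)} = -1$ ($U{\left(C \right)} = 4 - 5 = -1$)
$U{\left(r{\left(-2,-5 \right)} \right)} \left(-831\right) = \left(-1\right) \left(-831\right) = 831$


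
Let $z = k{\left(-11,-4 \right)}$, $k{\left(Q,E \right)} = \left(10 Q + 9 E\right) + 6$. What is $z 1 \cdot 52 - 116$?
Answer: $-7396$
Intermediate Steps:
$k{\left(Q,E \right)} = 6 + 9 E + 10 Q$ ($k{\left(Q,E \right)} = \left(9 E + 10 Q\right) + 6 = 6 + 9 E + 10 Q$)
$z = -140$ ($z = 6 + 9 \left(-4\right) + 10 \left(-11\right) = 6 - 36 - 110 = -140$)
$z 1 \cdot 52 - 116 = - 140 \cdot 1 \cdot 52 - 116 = \left(-140\right) 52 - 116 = -7280 - 116 = -7396$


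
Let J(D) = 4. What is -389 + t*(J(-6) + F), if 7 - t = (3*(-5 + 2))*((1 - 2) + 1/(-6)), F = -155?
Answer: 279/2 ≈ 139.50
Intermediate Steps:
t = -7/2 (t = 7 - 3*(-5 + 2)*((1 - 2) + 1/(-6)) = 7 - 3*(-3)*(-1 - ⅙) = 7 - (-9)*(-7)/6 = 7 - 1*21/2 = 7 - 21/2 = -7/2 ≈ -3.5000)
-389 + t*(J(-6) + F) = -389 - 7*(4 - 155)/2 = -389 - 7/2*(-151) = -389 + 1057/2 = 279/2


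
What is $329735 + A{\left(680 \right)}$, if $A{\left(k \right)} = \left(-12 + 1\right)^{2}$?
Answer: $329856$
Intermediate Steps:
$A{\left(k \right)} = 121$ ($A{\left(k \right)} = \left(-11\right)^{2} = 121$)
$329735 + A{\left(680 \right)} = 329735 + 121 = 329856$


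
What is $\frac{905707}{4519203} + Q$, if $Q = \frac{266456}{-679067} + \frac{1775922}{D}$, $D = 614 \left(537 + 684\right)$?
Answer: $\frac{834725644028893336}{383448692027321349} \approx 2.1769$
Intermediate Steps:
$D = 749694$ ($D = 614 \cdot 1221 = 749694$)
$Q = \frac{167701593385}{84848742583}$ ($Q = \frac{266456}{-679067} + \frac{1775922}{749694} = 266456 \left(- \frac{1}{679067}\right) + 1775922 \cdot \frac{1}{749694} = - \frac{266456}{679067} + \frac{295987}{124949} = \frac{167701593385}{84848742583} \approx 1.9765$)
$\frac{905707}{4519203} + Q = \frac{905707}{4519203} + \frac{167701593385}{84848742583} = \frac{834725644028893336}{383448692027321349}$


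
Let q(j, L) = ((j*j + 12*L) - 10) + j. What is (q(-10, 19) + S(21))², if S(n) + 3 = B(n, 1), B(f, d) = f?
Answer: 106276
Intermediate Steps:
S(n) = -3 + n
q(j, L) = -10 + j + j² + 12*L (q(j, L) = ((j² + 12*L) - 10) + j = (-10 + j² + 12*L) + j = -10 + j + j² + 12*L)
(q(-10, 19) + S(21))² = ((-10 - 10 + (-10)² + 12*19) + (-3 + 21))² = ((-10 - 10 + 100 + 228) + 18)² = (308 + 18)² = 326² = 106276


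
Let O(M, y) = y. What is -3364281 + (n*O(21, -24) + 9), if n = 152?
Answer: -3367920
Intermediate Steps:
-3364281 + (n*O(21, -24) + 9) = -3364281 + (152*(-24) + 9) = -3364281 + (-3648 + 9) = -3364281 - 3639 = -3367920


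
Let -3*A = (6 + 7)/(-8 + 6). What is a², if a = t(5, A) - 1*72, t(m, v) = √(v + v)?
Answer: (216 - √39)²/9 ≈ 4888.6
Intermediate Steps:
A = 13/6 (A = -(6 + 7)/(3*(-8 + 6)) = -13/(3*(-2)) = -13*(-1)/(3*2) = -⅓*(-13/2) = 13/6 ≈ 2.1667)
t(m, v) = √2*√v (t(m, v) = √(2*v) = √2*√v)
a = -72 + √39/3 (a = √2*√(13/6) - 1*72 = √2*(√78/6) - 72 = √39/3 - 72 = -72 + √39/3 ≈ -69.918)
a² = (-72 + √39/3)²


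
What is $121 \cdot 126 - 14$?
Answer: $15232$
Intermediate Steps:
$121 \cdot 126 - 14 = 15246 - 14 = 15232$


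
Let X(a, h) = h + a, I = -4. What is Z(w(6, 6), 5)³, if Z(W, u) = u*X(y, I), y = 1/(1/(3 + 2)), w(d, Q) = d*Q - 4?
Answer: 125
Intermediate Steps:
w(d, Q) = -4 + Q*d (w(d, Q) = Q*d - 4 = -4 + Q*d)
y = 5 (y = 1/(1/5) = 1/(⅕) = 5)
X(a, h) = a + h
Z(W, u) = u (Z(W, u) = u*(5 - 4) = u*1 = u)
Z(w(6, 6), 5)³ = 5³ = 125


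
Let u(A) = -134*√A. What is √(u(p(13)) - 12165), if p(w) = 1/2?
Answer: √(-12165 - 67*√2) ≈ 110.72*I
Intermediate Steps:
p(w) = ½
√(u(p(13)) - 12165) = √(-67*√2 - 12165) = √(-12165 - 67*√2)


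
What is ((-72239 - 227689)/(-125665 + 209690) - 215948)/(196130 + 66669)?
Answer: -18145330628/22081685975 ≈ -0.82174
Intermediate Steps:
((-72239 - 227689)/(-125665 + 209690) - 215948)/(196130 + 66669) = (-299928/84025 - 215948)/262799 = (-299928*1/84025 - 215948)*(1/262799) = (-299928/84025 - 215948)*(1/262799) = -18145330628/84025*1/262799 = -18145330628/22081685975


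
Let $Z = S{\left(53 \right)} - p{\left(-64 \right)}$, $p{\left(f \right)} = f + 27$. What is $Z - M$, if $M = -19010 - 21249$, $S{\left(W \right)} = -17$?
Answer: $40279$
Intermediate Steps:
$p{\left(f \right)} = 27 + f$
$Z = 20$ ($Z = -17 - \left(27 - 64\right) = -17 - -37 = -17 + 37 = 20$)
$M = -40259$ ($M = -19010 - 21249 = -40259$)
$Z - M = 20 - -40259 = 20 + 40259 = 40279$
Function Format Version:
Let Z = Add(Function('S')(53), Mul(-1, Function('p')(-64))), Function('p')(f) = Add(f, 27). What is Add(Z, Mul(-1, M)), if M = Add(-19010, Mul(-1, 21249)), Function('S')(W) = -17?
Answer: 40279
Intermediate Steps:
Function('p')(f) = Add(27, f)
Z = 20 (Z = Add(-17, Mul(-1, Add(27, -64))) = Add(-17, Mul(-1, -37)) = Add(-17, 37) = 20)
M = -40259 (M = Add(-19010, -21249) = -40259)
Add(Z, Mul(-1, M)) = Add(20, Mul(-1, -40259)) = Add(20, 40259) = 40279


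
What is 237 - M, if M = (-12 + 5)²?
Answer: 188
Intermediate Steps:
M = 49 (M = (-7)² = 49)
237 - M = 237 - 1*49 = 237 - 49 = 188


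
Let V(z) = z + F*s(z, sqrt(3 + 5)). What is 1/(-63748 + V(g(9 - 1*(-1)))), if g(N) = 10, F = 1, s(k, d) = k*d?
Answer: -31869/2031265922 - 5*sqrt(2)/1015632961 ≈ -1.5696e-5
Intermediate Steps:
s(k, d) = d*k
V(z) = z + 2*z*sqrt(2) (V(z) = z + 1*(sqrt(3 + 5)*z) = z + 1*(sqrt(8)*z) = z + 1*((2*sqrt(2))*z) = z + 1*(2*z*sqrt(2)) = z + 2*z*sqrt(2))
1/(-63748 + V(g(9 - 1*(-1)))) = 1/(-63748 + 10*(1 + 2*sqrt(2))) = 1/(-63748 + (10 + 20*sqrt(2))) = 1/(-63738 + 20*sqrt(2))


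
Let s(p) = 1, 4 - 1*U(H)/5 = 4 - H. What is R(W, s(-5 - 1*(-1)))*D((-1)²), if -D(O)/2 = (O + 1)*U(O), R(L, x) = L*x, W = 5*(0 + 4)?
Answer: -400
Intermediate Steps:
W = 20 (W = 5*4 = 20)
U(H) = 5*H (U(H) = 20 - 5*(4 - H) = 20 + (-20 + 5*H) = 5*H)
D(O) = -10*O*(1 + O) (D(O) = -2*(O + 1)*5*O = -2*(1 + O)*5*O = -10*O*(1 + O))
R(W, s(-5 - 1*(-1)))*D((-1)²) = (20*1)*(-10*(-1)²*(1 + (-1)²)) = 20*(-10*1*(1 + 1)) = 20*(-10*1*2) = 20*(-20) = -400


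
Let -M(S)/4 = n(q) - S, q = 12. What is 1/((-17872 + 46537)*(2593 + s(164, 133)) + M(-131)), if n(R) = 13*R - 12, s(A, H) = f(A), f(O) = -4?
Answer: 1/74212585 ≈ 1.3475e-8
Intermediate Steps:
s(A, H) = -4
n(R) = -12 + 13*R
M(S) = -576 + 4*S (M(S) = -4*((-12 + 13*12) - S) = -4*((-12 + 156) - S) = -4*(144 - S) = -576 + 4*S)
1/((-17872 + 46537)*(2593 + s(164, 133)) + M(-131)) = 1/((-17872 + 46537)*(2593 - 4) + (-576 + 4*(-131))) = 1/(28665*2589 + (-576 - 524)) = 1/(74213685 - 1100) = 1/74212585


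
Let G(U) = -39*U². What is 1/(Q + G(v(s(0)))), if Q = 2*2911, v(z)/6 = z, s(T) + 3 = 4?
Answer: 1/4418 ≈ 0.00022635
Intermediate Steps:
s(T) = 1 (s(T) = -3 + 4 = 1)
v(z) = 6*z
Q = 5822
1/(Q + G(v(s(0)))) = 1/(5822 - 39*(6*1)²) = 1/(5822 - 39*6²) = 1/(5822 - 39*36) = 1/(5822 - 1404) = 1/4418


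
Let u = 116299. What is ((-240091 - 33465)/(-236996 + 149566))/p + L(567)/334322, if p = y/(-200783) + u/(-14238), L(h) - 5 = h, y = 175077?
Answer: -9291308876232541466/26978671226222317135 ≈ -0.34439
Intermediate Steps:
L(h) = 5 + h
p = -25843608443/2858748354 (p = 175077/(-200783) + 116299/(-14238) = 175077*(-1/200783) + 116299*(-1/14238) = -175077/200783 - 116299/14238 = -25843608443/2858748354 ≈ -9.0402)
((-240091 - 33465)/(-236996 + 149566))/p + L(567)/334322 = ((-240091 - 33465)/(-236996 + 149566))/(-25843608443/2858748354) + (5 + 567)/334322 = -273556/(-87430)*(-2858748354/25843608443) + 572*(1/334322) = -273556*(-1/87430)*(-2858748354/25843608443) + 286/167161 = (136778/43715)*(-2858748354/25843608443) + 286/167161 = -55859126051916/161393334726535 + 286/167161 = -9291308876232541466/26978671226222317135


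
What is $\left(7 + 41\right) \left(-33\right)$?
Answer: $-1584$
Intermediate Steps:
$\left(7 + 41\right) \left(-33\right) = 48 \left(-33\right) = -1584$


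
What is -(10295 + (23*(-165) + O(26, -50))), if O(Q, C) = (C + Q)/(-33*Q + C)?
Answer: -1475506/227 ≈ -6500.0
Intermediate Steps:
O(Q, C) = (C + Q)/(C - 33*Q)
-(10295 + (23*(-165) + O(26, -50))) = -(10295 + (23*(-165) + (-50 + 26)/(-50 - 33*26))) = -(10295 + (-3795 - 24/(-50 - 858))) = -(10295 + (-3795 - 24/(-908))) = -(10295 + (-3795 - 1/908*(-24))) = -(10295 + (-3795 + 6/227)) = -(10295 - 861459/227) = -1*1475506/227 = -1475506/227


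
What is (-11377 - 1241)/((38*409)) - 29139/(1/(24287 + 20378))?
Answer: -10113905489694/7771 ≈ -1.3015e+9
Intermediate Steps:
(-11377 - 1241)/((38*409)) - 29139/(1/(24287 + 20378)) = -12618/15542 - 29139/(1/44665) = -12618*1/15542 - 29139/1/44665 = -6309/7771 - 29139*44665 = -6309/7771 - 1301493435 = -10113905489694/7771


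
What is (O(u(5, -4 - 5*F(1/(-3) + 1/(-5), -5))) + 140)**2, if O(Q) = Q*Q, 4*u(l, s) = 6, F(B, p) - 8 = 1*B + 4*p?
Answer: 323761/16 ≈ 20235.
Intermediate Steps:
F(B, p) = 8 + B + 4*p (F(B, p) = 8 + (1*B + 4*p) = 8 + (B + 4*p) = 8 + B + 4*p)
u(l, s) = 3/2 (u(l, s) = (1/4)*6 = 3/2)
O(Q) = Q**2
(O(u(5, -4 - 5*F(1/(-3) + 1/(-5), -5))) + 140)**2 = ((3/2)**2 + 140)**2 = (9/4 + 140)**2 = (569/4)**2 = 323761/16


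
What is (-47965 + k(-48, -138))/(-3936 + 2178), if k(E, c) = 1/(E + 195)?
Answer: 3525427/129213 ≈ 27.284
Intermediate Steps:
k(E, c) = 1/(195 + E)
(-47965 + k(-48, -138))/(-3936 + 2178) = (-47965 + 1/(195 - 48))/(-3936 + 2178) = (-47965 + 1/147)/(-1758) = (-47965 + 1/147)*(-1/1758) = -7050854/147*(-1/1758) = 3525427/129213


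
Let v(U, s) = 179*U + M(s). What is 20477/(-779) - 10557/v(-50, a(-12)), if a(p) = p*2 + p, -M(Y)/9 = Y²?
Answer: -413888975/16058306 ≈ -25.774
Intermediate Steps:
M(Y) = -9*Y²
a(p) = 3*p (a(p) = 2*p + p = 3*p)
v(U, s) = -9*s² + 179*U (v(U, s) = 179*U - 9*s² = -9*s² + 179*U)
20477/(-779) - 10557/v(-50, a(-12)) = 20477/(-779) - 10557/(-9*(3*(-12))² + 179*(-50)) = 20477*(-1/779) - 10557/(-9*(-36)² - 8950) = -20477/779 - 10557/(-9*1296 - 8950) = -20477/779 - 10557/(-11664 - 8950) = -20477/779 - 10557/(-20614) = -20477/779 - 10557*(-1/20614) = -20477/779 + 10557/20614 = -413888975/16058306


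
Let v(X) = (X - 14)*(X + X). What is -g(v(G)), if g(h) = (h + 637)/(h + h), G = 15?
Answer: -667/60 ≈ -11.117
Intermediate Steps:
v(X) = 2*X*(-14 + X) (v(X) = (-14 + X)*(2*X) = 2*X*(-14 + X))
g(h) = (637 + h)/(2*h) (g(h) = (637 + h)/((2*h)) = (637 + h)*(1/(2*h)) = (637 + h)/(2*h))
-g(v(G)) = -(637 + 2*15*(-14 + 15))/(2*(2*15*(-14 + 15))) = -(637 + 2*15*1)/(2*(2*15*1)) = -(637 + 30)/(2*30) = -667/(2*30) = -1*667/60 = -667/60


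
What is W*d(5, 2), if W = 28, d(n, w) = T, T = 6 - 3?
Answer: 84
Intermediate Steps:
T = 3
d(n, w) = 3
W*d(5, 2) = 28*3 = 84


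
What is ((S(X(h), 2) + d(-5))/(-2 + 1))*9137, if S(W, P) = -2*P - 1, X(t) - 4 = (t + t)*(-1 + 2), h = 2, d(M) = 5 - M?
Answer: -45685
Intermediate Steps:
X(t) = 4 + 2*t (X(t) = 4 + (t + t)*(-1 + 2) = 4 + (2*t)*1 = 4 + 2*t)
S(W, P) = -1 - 2*P
((S(X(h), 2) + d(-5))/(-2 + 1))*9137 = (((-1 - 2*2) + (5 - 1*(-5)))/(-2 + 1))*9137 = (((-1 - 4) + (5 + 5))/(-1))*9137 = ((-5 + 10)*(-1))*9137 = (5*(-1))*9137 = -5*9137 = -45685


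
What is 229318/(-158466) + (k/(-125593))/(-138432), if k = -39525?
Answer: -94927373579729/65597718234048 ≈ -1.4471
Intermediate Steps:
229318/(-158466) + (k/(-125593))/(-138432) = 229318/(-158466) - 39525/(-125593)/(-138432) = 229318*(-1/158466) - 39525*(-1/125593)*(-1/138432) = -114659/79233 + (39525/125593)*(-1/138432) = -114659/79233 - 13175/5795363392 = -94927373579729/65597718234048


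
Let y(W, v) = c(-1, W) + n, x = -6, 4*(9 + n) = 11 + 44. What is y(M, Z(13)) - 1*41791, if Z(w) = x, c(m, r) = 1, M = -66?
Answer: -167141/4 ≈ -41785.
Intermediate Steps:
n = 19/4 (n = -9 + (11 + 44)/4 = -9 + (¼)*55 = -9 + 55/4 = 19/4 ≈ 4.7500)
Z(w) = -6
y(W, v) = 23/4 (y(W, v) = 1 + 19/4 = 23/4)
y(M, Z(13)) - 1*41791 = 23/4 - 1*41791 = 23/4 - 41791 = -167141/4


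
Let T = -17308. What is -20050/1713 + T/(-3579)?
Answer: -14036782/2043609 ≈ -6.8686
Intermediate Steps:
-20050/1713 + T/(-3579) = -20050/1713 - 17308/(-3579) = -20050*1/1713 - 17308*(-1/3579) = -20050/1713 + 17308/3579 = -14036782/2043609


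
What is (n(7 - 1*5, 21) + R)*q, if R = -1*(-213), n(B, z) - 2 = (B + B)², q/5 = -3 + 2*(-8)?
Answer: -21945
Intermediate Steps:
q = -95 (q = 5*(-3 + 2*(-8)) = 5*(-3 - 16) = 5*(-19) = -95)
n(B, z) = 2 + 4*B² (n(B, z) = 2 + (B + B)² = 2 + (2*B)² = 2 + 4*B²)
R = 213
(n(7 - 1*5, 21) + R)*q = ((2 + 4*(7 - 1*5)²) + 213)*(-95) = ((2 + 4*(7 - 5)²) + 213)*(-95) = ((2 + 4*2²) + 213)*(-95) = ((2 + 4*4) + 213)*(-95) = ((2 + 16) + 213)*(-95) = (18 + 213)*(-95) = 231*(-95) = -21945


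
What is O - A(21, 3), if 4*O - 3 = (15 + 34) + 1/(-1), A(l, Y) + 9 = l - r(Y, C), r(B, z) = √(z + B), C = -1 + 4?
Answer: ¾ + √6 ≈ 3.1995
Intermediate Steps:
C = 3
r(B, z) = √(B + z)
A(l, Y) = -9 + l - √(3 + Y) (A(l, Y) = -9 + (l - √(Y + 3)) = -9 + (l - √(3 + Y)) = -9 + l - √(3 + Y))
O = 51/4 (O = ¾ + ((15 + 34) + 1/(-1))/4 = ¾ + (49 - 1)/4 = ¾ + (¼)*48 = ¾ + 12 = 51/4 ≈ 12.750)
O - A(21, 3) = 51/4 - (-9 + 21 - √(3 + 3)) = 51/4 - (-9 + 21 - √6) = 51/4 - (12 - √6) = 51/4 + (-12 + √6) = ¾ + √6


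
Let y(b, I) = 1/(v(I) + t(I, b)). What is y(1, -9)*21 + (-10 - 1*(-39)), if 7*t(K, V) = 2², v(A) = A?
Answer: 1564/59 ≈ 26.508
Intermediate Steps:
t(K, V) = 4/7 (t(K, V) = (⅐)*2² = (⅐)*4 = 4/7)
y(b, I) = 1/(4/7 + I) (y(b, I) = 1/(I + 4/7) = 1/(4/7 + I))
y(1, -9)*21 + (-10 - 1*(-39)) = (7/(4 + 7*(-9)))*21 + (-10 - 1*(-39)) = (7/(4 - 63))*21 + (-10 + 39) = (7/(-59))*21 + 29 = (7*(-1/59))*21 + 29 = -7/59*21 + 29 = -147/59 + 29 = 1564/59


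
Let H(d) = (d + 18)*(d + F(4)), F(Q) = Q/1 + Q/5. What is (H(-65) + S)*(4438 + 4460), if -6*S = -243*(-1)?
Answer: 124078161/5 ≈ 2.4816e+7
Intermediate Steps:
S = -81/2 (S = -(-81)*(-1)/2 = -⅙*243 = -81/2 ≈ -40.500)
F(Q) = 6*Q/5 (F(Q) = Q*1 + Q*(⅕) = Q + Q/5 = 6*Q/5)
H(d) = (18 + d)*(24/5 + d) (H(d) = (d + 18)*(d + (6/5)*4) = (18 + d)*(d + 24/5) = (18 + d)*(24/5 + d))
(H(-65) + S)*(4438 + 4460) = ((432/5 + (-65)² + (114/5)*(-65)) - 81/2)*(4438 + 4460) = ((432/5 + 4225 - 1482) - 81/2)*8898 = (14147/5 - 81/2)*8898 = (27889/10)*8898 = 124078161/5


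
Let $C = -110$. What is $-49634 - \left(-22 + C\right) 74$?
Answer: $-39866$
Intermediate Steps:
$-49634 - \left(-22 + C\right) 74 = -49634 - \left(-22 - 110\right) 74 = -49634 - \left(-132\right) 74 = -49634 - -9768 = -49634 + 9768 = -39866$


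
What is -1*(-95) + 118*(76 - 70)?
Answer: 803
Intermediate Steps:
-1*(-95) + 118*(76 - 70) = 95 + 118*6 = 95 + 708 = 803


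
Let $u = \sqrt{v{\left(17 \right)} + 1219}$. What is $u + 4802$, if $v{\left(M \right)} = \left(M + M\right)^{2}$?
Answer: $4802 + 5 \sqrt{95} \approx 4850.7$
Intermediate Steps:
$v{\left(M \right)} = 4 M^{2}$ ($v{\left(M \right)} = \left(2 M\right)^{2} = 4 M^{2}$)
$u = 5 \sqrt{95}$ ($u = \sqrt{4 \cdot 17^{2} + 1219} = \sqrt{4 \cdot 289 + 1219} = \sqrt{1156 + 1219} = \sqrt{2375} = 5 \sqrt{95} \approx 48.734$)
$u + 4802 = 5 \sqrt{95} + 4802 = 4802 + 5 \sqrt{95}$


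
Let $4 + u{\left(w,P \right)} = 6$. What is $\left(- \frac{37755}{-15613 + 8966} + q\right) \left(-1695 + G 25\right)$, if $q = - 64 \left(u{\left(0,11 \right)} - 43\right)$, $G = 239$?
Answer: $\frac{74812187240}{6647} \approx 1.1255 \cdot 10^{7}$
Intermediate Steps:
$u{\left(w,P \right)} = 2$ ($u{\left(w,P \right)} = -4 + 6 = 2$)
$q = 2624$ ($q = - 64 \left(2 - 43\right) = \left(-64\right) \left(-41\right) = 2624$)
$\left(- \frac{37755}{-15613 + 8966} + q\right) \left(-1695 + G 25\right) = \left(- \frac{37755}{-15613 + 8966} + 2624\right) \left(-1695 + 239 \cdot 25\right) = \left(- \frac{37755}{-6647} + 2624\right) \left(-1695 + 5975\right) = \left(\left(-37755\right) \left(- \frac{1}{6647}\right) + 2624\right) 4280 = \left(\frac{37755}{6647} + 2624\right) 4280 = \frac{17479483}{6647} \cdot 4280 = \frac{74812187240}{6647}$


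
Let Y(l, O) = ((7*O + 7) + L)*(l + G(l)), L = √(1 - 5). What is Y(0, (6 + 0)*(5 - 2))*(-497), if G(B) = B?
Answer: 0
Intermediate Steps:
L = 2*I (L = √(-4) = 2*I ≈ 2.0*I)
Y(l, O) = 2*l*(7 + 2*I + 7*O) (Y(l, O) = ((7*O + 7) + 2*I)*(l + l) = ((7 + 7*O) + 2*I)*(2*l) = (7 + 2*I + 7*O)*(2*l) = 2*l*(7 + 2*I + 7*O))
Y(0, (6 + 0)*(5 - 2))*(-497) = (2*0*(7 + 2*I + 7*((6 + 0)*(5 - 2))))*(-497) = (2*0*(7 + 2*I + 7*(6*3)))*(-497) = (2*0*(7 + 2*I + 7*18))*(-497) = (2*0*(7 + 2*I + 126))*(-497) = (2*0*(133 + 2*I))*(-497) = 0*(-497) = 0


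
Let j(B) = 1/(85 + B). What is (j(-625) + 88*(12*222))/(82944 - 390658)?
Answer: -126593279/166165560 ≈ -0.76185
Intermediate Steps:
(j(-625) + 88*(12*222))/(82944 - 390658) = (1/(85 - 625) + 88*(12*222))/(82944 - 390658) = (1/(-540) + 88*2664)/(-307714) = (-1/540 + 234432)*(-1/307714) = (126593279/540)*(-1/307714) = -126593279/166165560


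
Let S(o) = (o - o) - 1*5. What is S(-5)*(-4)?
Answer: 20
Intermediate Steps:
S(o) = -5 (S(o) = 0 - 5 = -5)
S(-5)*(-4) = -5*(-4) = 20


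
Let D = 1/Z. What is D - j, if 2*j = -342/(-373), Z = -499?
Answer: -85702/186127 ≈ -0.46045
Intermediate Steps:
j = 171/373 (j = (-342/(-373))/2 = (-342*(-1/373))/2 = (½)*(342/373) = 171/373 ≈ 0.45845)
D = -1/499 (D = 1/(-499) = -1/499 ≈ -0.0020040)
D - j = -1/499 - 1*171/373 = -1/499 - 171/373 = -85702/186127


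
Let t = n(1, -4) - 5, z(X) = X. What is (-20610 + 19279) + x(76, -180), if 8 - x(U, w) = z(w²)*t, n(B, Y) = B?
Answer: 128277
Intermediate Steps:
t = -4 (t = 1 - 5 = -4)
x(U, w) = 8 + 4*w² (x(U, w) = 8 - w²*(-4) = 8 - (-4)*w² = 8 + 4*w²)
(-20610 + 19279) + x(76, -180) = (-20610 + 19279) + (8 + 4*(-180)²) = -1331 + (8 + 4*32400) = -1331 + (8 + 129600) = -1331 + 129608 = 128277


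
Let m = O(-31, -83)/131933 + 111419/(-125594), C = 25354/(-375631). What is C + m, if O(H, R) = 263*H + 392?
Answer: -901139000244557/889171873780066 ≈ -1.0135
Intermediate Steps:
C = -25354/375631 (C = 25354*(-1/375631) = -25354/375631 ≈ -0.067497)
O(H, R) = 392 + 263*H
m = -2239225423/2367141886 (m = (392 + 263*(-31))/131933 + 111419/(-125594) = (392 - 8153)*(1/131933) + 111419*(-1/125594) = -7761*1/131933 - 15917/17942 = -7761/131933 - 15917/17942 = -2239225423/2367141886 ≈ -0.94596)
C + m = -25354/375631 - 2239225423/2367141886 = -901139000244557/889171873780066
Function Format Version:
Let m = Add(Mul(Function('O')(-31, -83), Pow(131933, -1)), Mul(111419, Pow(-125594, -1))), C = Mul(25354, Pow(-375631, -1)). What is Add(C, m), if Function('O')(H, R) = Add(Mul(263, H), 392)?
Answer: Rational(-901139000244557, 889171873780066) ≈ -1.0135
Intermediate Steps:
C = Rational(-25354, 375631) (C = Mul(25354, Rational(-1, 375631)) = Rational(-25354, 375631) ≈ -0.067497)
Function('O')(H, R) = Add(392, Mul(263, H))
m = Rational(-2239225423, 2367141886) (m = Add(Mul(Add(392, Mul(263, -31)), Pow(131933, -1)), Mul(111419, Pow(-125594, -1))) = Add(Mul(Add(392, -8153), Rational(1, 131933)), Mul(111419, Rational(-1, 125594))) = Add(Mul(-7761, Rational(1, 131933)), Rational(-15917, 17942)) = Add(Rational(-7761, 131933), Rational(-15917, 17942)) = Rational(-2239225423, 2367141886) ≈ -0.94596)
Add(C, m) = Add(Rational(-25354, 375631), Rational(-2239225423, 2367141886)) = Rational(-901139000244557, 889171873780066)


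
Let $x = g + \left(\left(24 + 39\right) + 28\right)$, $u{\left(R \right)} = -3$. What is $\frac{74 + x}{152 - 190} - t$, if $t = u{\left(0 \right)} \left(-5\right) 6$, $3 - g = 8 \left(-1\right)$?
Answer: $- \frac{1798}{19} \approx -94.632$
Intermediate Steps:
$g = 11$ ($g = 3 - 8 \left(-1\right) = 3 - -8 = 3 + 8 = 11$)
$x = 102$ ($x = 11 + \left(\left(24 + 39\right) + 28\right) = 11 + \left(63 + 28\right) = 11 + 91 = 102$)
$t = 90$ ($t = \left(-3\right) \left(-5\right) 6 = 15 \cdot 6 = 90$)
$\frac{74 + x}{152 - 190} - t = \frac{74 + 102}{152 - 190} - 90 = \frac{176}{-38} - 90 = 176 \left(- \frac{1}{38}\right) - 90 = - \frac{88}{19} - 90 = - \frac{1798}{19}$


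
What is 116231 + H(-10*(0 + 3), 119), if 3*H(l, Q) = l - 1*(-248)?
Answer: 348911/3 ≈ 1.1630e+5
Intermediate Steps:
H(l, Q) = 248/3 + l/3 (H(l, Q) = (l - 1*(-248))/3 = (l + 248)/3 = (248 + l)/3 = 248/3 + l/3)
116231 + H(-10*(0 + 3), 119) = 116231 + (248/3 + (-10*(0 + 3))/3) = 116231 + (248/3 + (-10*3)/3) = 116231 + (248/3 + (⅓)*(-30)) = 116231 + (248/3 - 10) = 116231 + 218/3 = 348911/3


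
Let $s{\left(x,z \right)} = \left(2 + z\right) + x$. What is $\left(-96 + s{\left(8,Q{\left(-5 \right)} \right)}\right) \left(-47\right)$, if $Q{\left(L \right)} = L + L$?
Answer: $4512$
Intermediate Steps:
$Q{\left(L \right)} = 2 L$
$s{\left(x,z \right)} = 2 + x + z$
$\left(-96 + s{\left(8,Q{\left(-5 \right)} \right)}\right) \left(-47\right) = \left(-96 + \left(2 + 8 + 2 \left(-5\right)\right)\right) \left(-47\right) = \left(-96 + \left(2 + 8 - 10\right)\right) \left(-47\right) = \left(-96 + 0\right) \left(-47\right) = \left(-96\right) \left(-47\right) = 4512$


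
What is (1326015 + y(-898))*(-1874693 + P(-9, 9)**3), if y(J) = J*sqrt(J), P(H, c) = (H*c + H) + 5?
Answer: -3300210000270 + 2234958564*I*sqrt(898) ≈ -3.3002e+12 + 6.6974e+10*I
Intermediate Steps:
P(H, c) = 5 + H + H*c (P(H, c) = (H + H*c) + 5 = 5 + H + H*c)
y(J) = J**(3/2)
(1326015 + y(-898))*(-1874693 + P(-9, 9)**3) = (1326015 + (-898)**(3/2))*(-1874693 + (5 - 9 - 9*9)**3) = (1326015 - 898*I*sqrt(898))*(-1874693 + (5 - 9 - 81)**3) = (1326015 - 898*I*sqrt(898))*(-1874693 + (-85)**3) = (1326015 - 898*I*sqrt(898))*(-1874693 - 614125) = (1326015 - 898*I*sqrt(898))*(-2488818) = -3300210000270 + 2234958564*I*sqrt(898)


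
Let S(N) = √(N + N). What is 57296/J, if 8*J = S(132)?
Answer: 114592*√66/33 ≈ 28211.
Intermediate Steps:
S(N) = √2*√N (S(N) = √(2*N) = √2*√N)
J = √66/4 (J = (√2*√132)/8 = (√2*(2*√33))/8 = (2*√66)/8 = √66/4 ≈ 2.0310)
57296/J = 57296/((√66/4)) = 57296*(2*√66/33) = 114592*√66/33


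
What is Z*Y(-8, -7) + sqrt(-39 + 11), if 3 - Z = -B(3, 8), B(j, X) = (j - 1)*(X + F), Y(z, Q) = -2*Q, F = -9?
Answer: 14 + 2*I*sqrt(7) ≈ 14.0 + 5.2915*I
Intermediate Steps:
B(j, X) = (-1 + j)*(-9 + X) (B(j, X) = (j - 1)*(X - 9) = (-1 + j)*(-9 + X))
Z = 1 (Z = 3 - (-1)*(9 - 1*8 - 9*3 + 8*3) = 3 - (-1)*(9 - 8 - 27 + 24) = 3 - (-1)*(-2) = 3 - 1*2 = 3 - 2 = 1)
Z*Y(-8, -7) + sqrt(-39 + 11) = 1*(-2*(-7)) + sqrt(-39 + 11) = 1*14 + sqrt(-28) = 14 + 2*I*sqrt(7)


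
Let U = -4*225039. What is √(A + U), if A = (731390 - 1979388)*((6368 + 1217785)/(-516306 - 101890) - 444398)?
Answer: √52988253506111736204998/309098 ≈ 7.4472e+5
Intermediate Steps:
A = 171428930334173839/309098 (A = -1247998*(1224153/(-618196) - 444398) = -1247998*(1224153*(-1/618196) - 444398) = -1247998*(-1224153/618196 - 444398) = -1247998*(-274726290161/618196) = 171428930334173839/309098 ≈ 5.5461e+11)
U = -900156
√(A + U) = √(171428930334173839/309098 - 900156) = √(171428652097754551/309098) = √52988253506111736204998/309098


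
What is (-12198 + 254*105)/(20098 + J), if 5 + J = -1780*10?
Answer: 14472/2293 ≈ 6.3114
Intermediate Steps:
J = -17805 (J = -5 - 1780*10 = -5 - 17800 = -17805)
(-12198 + 254*105)/(20098 + J) = (-12198 + 254*105)/(20098 - 17805) = (-12198 + 26670)/2293 = 14472*(1/2293) = 14472/2293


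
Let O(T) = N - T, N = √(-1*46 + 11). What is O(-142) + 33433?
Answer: 33575 + I*√35 ≈ 33575.0 + 5.9161*I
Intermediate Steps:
N = I*√35 (N = √(-46 + 11) = √(-35) = I*√35 ≈ 5.9161*I)
O(T) = -T + I*√35 (O(T) = I*√35 - T = -T + I*√35)
O(-142) + 33433 = (-1*(-142) + I*√35) + 33433 = (142 + I*√35) + 33433 = 33575 + I*√35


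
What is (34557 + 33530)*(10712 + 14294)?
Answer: 1702583522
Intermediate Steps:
(34557 + 33530)*(10712 + 14294) = 68087*25006 = 1702583522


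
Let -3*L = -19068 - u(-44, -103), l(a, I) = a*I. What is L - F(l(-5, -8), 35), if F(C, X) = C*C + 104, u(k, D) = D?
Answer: 13853/3 ≈ 4617.7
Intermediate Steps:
l(a, I) = I*a
F(C, X) = 104 + C² (F(C, X) = C² + 104 = 104 + C²)
L = 18965/3 (L = -(-19068 - 1*(-103))/3 = -(-19068 + 103)/3 = -⅓*(-18965) = 18965/3 ≈ 6321.7)
L - F(l(-5, -8), 35) = 18965/3 - (104 + (-8*(-5))²) = 18965/3 - (104 + 40²) = 18965/3 - (104 + 1600) = 18965/3 - 1*1704 = 18965/3 - 1704 = 13853/3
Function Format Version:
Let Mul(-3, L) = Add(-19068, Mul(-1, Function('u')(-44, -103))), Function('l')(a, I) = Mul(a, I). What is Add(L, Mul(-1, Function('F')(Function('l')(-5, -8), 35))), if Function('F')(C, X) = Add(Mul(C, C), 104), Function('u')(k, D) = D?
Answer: Rational(13853, 3) ≈ 4617.7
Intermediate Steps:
Function('l')(a, I) = Mul(I, a)
Function('F')(C, X) = Add(104, Pow(C, 2)) (Function('F')(C, X) = Add(Pow(C, 2), 104) = Add(104, Pow(C, 2)))
L = Rational(18965, 3) (L = Mul(Rational(-1, 3), Add(-19068, Mul(-1, -103))) = Mul(Rational(-1, 3), Add(-19068, 103)) = Mul(Rational(-1, 3), -18965) = Rational(18965, 3) ≈ 6321.7)
Add(L, Mul(-1, Function('F')(Function('l')(-5, -8), 35))) = Add(Rational(18965, 3), Mul(-1, Add(104, Pow(Mul(-8, -5), 2)))) = Add(Rational(18965, 3), Mul(-1, Add(104, Pow(40, 2)))) = Add(Rational(18965, 3), Mul(-1, Add(104, 1600))) = Add(Rational(18965, 3), Mul(-1, 1704)) = Add(Rational(18965, 3), -1704) = Rational(13853, 3)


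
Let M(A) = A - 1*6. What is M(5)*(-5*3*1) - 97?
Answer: -82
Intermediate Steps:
M(A) = -6 + A (M(A) = A - 6 = -6 + A)
M(5)*(-5*3*1) - 97 = (-6 + 5)*(-5*3*1) - 97 = -(-15) - 97 = -1*(-15) - 97 = 15 - 97 = -82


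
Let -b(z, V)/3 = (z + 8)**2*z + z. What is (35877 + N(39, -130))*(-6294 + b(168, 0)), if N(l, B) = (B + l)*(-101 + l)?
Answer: -648472888338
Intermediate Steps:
b(z, V) = -3*z - 3*z*(8 + z)**2 (b(z, V) = -3*((z + 8)**2*z + z) = -3*((8 + z)**2*z + z) = -3*(z*(8 + z)**2 + z) = -3*(z + z*(8 + z)**2) = -3*z - 3*z*(8 + z)**2)
N(l, B) = (-101 + l)*(B + l)
(35877 + N(39, -130))*(-6294 + b(168, 0)) = (35877 + (39**2 - 101*(-130) - 101*39 - 130*39))*(-6294 - 3*168*(1 + (8 + 168)**2)) = (35877 + (1521 + 13130 - 3939 - 5070))*(-6294 - 3*168*(1 + 176**2)) = (35877 + 5642)*(-6294 - 3*168*(1 + 30976)) = 41519*(-6294 - 3*168*30977) = 41519*(-6294 - 15612408) = 41519*(-15618702) = -648472888338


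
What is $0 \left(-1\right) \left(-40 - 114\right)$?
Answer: $0$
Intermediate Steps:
$0 \left(-1\right) \left(-40 - 114\right) = 0 \left(-154\right) = 0$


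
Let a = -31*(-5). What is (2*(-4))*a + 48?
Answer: -1192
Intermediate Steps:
a = 155
(2*(-4))*a + 48 = (2*(-4))*155 + 48 = -8*155 + 48 = -1240 + 48 = -1192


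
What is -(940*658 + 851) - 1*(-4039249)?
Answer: 3419878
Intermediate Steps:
-(940*658 + 851) - 1*(-4039249) = -(618520 + 851) + 4039249 = -1*619371 + 4039249 = -619371 + 4039249 = 3419878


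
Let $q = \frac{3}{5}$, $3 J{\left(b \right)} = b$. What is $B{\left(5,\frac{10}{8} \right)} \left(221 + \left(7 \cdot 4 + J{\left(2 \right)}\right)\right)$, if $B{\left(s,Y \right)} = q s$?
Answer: $749$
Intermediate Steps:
$J{\left(b \right)} = \frac{b}{3}$
$q = \frac{3}{5}$ ($q = 3 \cdot \frac{1}{5} = \frac{3}{5} \approx 0.6$)
$B{\left(s,Y \right)} = \frac{3 s}{5}$
$B{\left(5,\frac{10}{8} \right)} \left(221 + \left(7 \cdot 4 + J{\left(2 \right)}\right)\right) = \frac{3}{5} \cdot 5 \left(221 + \left(7 \cdot 4 + \frac{1}{3} \cdot 2\right)\right) = 3 \left(221 + \left(28 + \frac{2}{3}\right)\right) = 3 \left(221 + \frac{86}{3}\right) = 3 \cdot \frac{749}{3} = 749$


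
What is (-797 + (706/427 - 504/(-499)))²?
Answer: 28646130844319041/45400103329 ≈ 6.3097e+5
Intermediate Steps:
(-797 + (706/427 - 504/(-499)))² = (-797 + (706*(1/427) - 504*(-1/499)))² = (-797 + (706/427 + 504/499))² = (-797 + 567502/213073)² = (-169251679/213073)² = 28646130844319041/45400103329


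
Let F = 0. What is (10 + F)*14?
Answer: 140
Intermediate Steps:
(10 + F)*14 = (10 + 0)*14 = 10*14 = 140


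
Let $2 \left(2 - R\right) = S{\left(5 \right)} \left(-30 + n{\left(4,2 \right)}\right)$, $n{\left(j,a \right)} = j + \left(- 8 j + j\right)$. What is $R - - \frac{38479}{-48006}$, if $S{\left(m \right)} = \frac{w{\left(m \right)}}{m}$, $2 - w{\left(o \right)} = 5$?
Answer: $- \frac{514403}{34290} \approx -15.002$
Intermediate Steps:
$w{\left(o \right)} = -3$ ($w{\left(o \right)} = 2 - 5 = -3$)
$n{\left(j,a \right)} = - 6 j$ ($n{\left(j,a \right)} = j - 7 j = - 6 j$)
$S{\left(m \right)} = - \frac{3}{m}$
$R = - \frac{71}{5}$ ($R = 2 - \frac{- \frac{3}{5} \left(-30 - 24\right)}{2} = 2 - \frac{\left(-3\right) \frac{1}{5} \left(-30 - 24\right)}{2} = 2 - \frac{\left(- \frac{3}{5}\right) \left(-54\right)}{2} = 2 - \frac{81}{5} = - \frac{71}{5} \approx -14.2$)
$R - - \frac{38479}{-48006} = - \frac{71}{5} - - \frac{38479}{-48006} = - \frac{71}{5} - \left(-38479\right) \left(- \frac{1}{48006}\right) = - \frac{71}{5} - \frac{5497}{6858} = - \frac{514403}{34290}$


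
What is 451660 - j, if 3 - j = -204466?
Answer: 247191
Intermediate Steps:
j = 204469 (j = 3 - 1*(-204466) = 3 + 204466 = 204469)
451660 - j = 451660 - 1*204469 = 451660 - 204469 = 247191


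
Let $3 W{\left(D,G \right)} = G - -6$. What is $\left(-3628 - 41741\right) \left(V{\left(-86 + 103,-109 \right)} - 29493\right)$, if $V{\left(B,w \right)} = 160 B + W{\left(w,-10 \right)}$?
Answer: $1214724729$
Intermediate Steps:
$W{\left(D,G \right)} = 2 + \frac{G}{3}$ ($W{\left(D,G \right)} = \frac{G - -6}{3} = \frac{G + 6}{3} = \frac{6 + G}{3} = 2 + \frac{G}{3}$)
$V{\left(B,w \right)} = - \frac{4}{3} + 160 B$ ($V{\left(B,w \right)} = 160 B + \left(2 + \frac{1}{3} \left(-10\right)\right) = 160 B + \left(2 - \frac{10}{3}\right) = 160 B - \frac{4}{3} = - \frac{4}{3} + 160 B$)
$\left(-3628 - 41741\right) \left(V{\left(-86 + 103,-109 \right)} - 29493\right) = \left(-3628 - 41741\right) \left(\left(- \frac{4}{3} + 160 \left(-86 + 103\right)\right) - 29493\right) = - 45369 \left(\left(- \frac{4}{3} + 160 \cdot 17\right) - 29493\right) = - 45369 \left(\left(- \frac{4}{3} + 2720\right) - 29493\right) = - 45369 \left(\frac{8156}{3} - 29493\right) = \left(-45369\right) \left(- \frac{80323}{3}\right) = 1214724729$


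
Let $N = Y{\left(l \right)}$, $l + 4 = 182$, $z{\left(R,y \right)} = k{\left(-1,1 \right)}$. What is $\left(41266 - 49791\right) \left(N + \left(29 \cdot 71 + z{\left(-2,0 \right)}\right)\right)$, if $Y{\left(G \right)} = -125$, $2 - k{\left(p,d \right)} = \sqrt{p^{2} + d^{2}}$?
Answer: $-16504400 + 8525 \sqrt{2} \approx -1.6492 \cdot 10^{7}$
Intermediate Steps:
$k{\left(p,d \right)} = 2 - \sqrt{d^{2} + p^{2}}$ ($k{\left(p,d \right)} = 2 - \sqrt{p^{2} + d^{2}} = 2 - \sqrt{d^{2} + p^{2}}$)
$z{\left(R,y \right)} = 2 - \sqrt{2}$ ($z{\left(R,y \right)} = 2 - \sqrt{1^{2} + \left(-1\right)^{2}} = 2 - \sqrt{1 + 1} = 2 - \sqrt{2}$)
$l = 178$ ($l = -4 + 182 = 178$)
$N = -125$
$\left(41266 - 49791\right) \left(N + \left(29 \cdot 71 + z{\left(-2,0 \right)}\right)\right) = \left(41266 - 49791\right) \left(-125 + \left(29 \cdot 71 + \left(2 - \sqrt{2}\right)\right)\right) = - 8525 \left(-125 + \left(2059 + \left(2 - \sqrt{2}\right)\right)\right) = - 8525 \left(-125 + \left(2061 - \sqrt{2}\right)\right) = - 8525 \left(1936 - \sqrt{2}\right) = -16504400 + 8525 \sqrt{2}$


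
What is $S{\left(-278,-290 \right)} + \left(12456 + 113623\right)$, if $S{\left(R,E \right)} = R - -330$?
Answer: $126131$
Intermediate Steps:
$S{\left(R,E \right)} = 330 + R$ ($S{\left(R,E \right)} = R + 330 = 330 + R$)
$S{\left(-278,-290 \right)} + \left(12456 + 113623\right) = \left(330 - 278\right) + \left(12456 + 113623\right) = 52 + 126079 = 126131$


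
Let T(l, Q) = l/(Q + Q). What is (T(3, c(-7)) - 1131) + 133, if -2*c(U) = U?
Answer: -6983/7 ≈ -997.57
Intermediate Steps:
c(U) = -U/2
T(l, Q) = l/(2*Q) (T(l, Q) = l/((2*Q)) = l*(1/(2*Q)) = l/(2*Q))
(T(3, c(-7)) - 1131) + 133 = ((½)*3/(-½*(-7)) - 1131) + 133 = ((½)*3/(7/2) - 1131) + 133 = ((½)*3*(2/7) - 1131) + 133 = (3/7 - 1131) + 133 = -7914/7 + 133 = -6983/7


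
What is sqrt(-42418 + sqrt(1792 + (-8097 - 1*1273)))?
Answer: sqrt(-42418 + 3*I*sqrt(842)) ≈ 0.211 + 205.96*I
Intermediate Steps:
sqrt(-42418 + sqrt(1792 + (-8097 - 1*1273))) = sqrt(-42418 + sqrt(1792 + (-8097 - 1273))) = sqrt(-42418 + sqrt(1792 - 9370)) = sqrt(-42418 + sqrt(-7578)) = sqrt(-42418 + 3*I*sqrt(842))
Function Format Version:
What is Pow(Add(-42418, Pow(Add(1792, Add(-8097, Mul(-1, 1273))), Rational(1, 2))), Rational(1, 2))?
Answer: Pow(Add(-42418, Mul(3, I, Pow(842, Rational(1, 2)))), Rational(1, 2)) ≈ Add(0.211, Mul(205.96, I))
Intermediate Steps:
Pow(Add(-42418, Pow(Add(1792, Add(-8097, Mul(-1, 1273))), Rational(1, 2))), Rational(1, 2)) = Pow(Add(-42418, Pow(Add(1792, Add(-8097, -1273)), Rational(1, 2))), Rational(1, 2)) = Pow(Add(-42418, Pow(Add(1792, -9370), Rational(1, 2))), Rational(1, 2)) = Pow(Add(-42418, Pow(-7578, Rational(1, 2))), Rational(1, 2)) = Pow(Add(-42418, Mul(3, I, Pow(842, Rational(1, 2)))), Rational(1, 2))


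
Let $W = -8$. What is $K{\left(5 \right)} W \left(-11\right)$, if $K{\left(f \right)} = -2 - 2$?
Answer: $-352$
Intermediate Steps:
$K{\left(f \right)} = -4$
$K{\left(5 \right)} W \left(-11\right) = \left(-4\right) \left(-8\right) \left(-11\right) = 32 \left(-11\right) = -352$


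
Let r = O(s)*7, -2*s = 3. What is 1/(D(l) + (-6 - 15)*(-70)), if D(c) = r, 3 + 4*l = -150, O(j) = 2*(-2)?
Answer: 1/1442 ≈ 0.00069348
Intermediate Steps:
s = -3/2 (s = -1/2*3 = -3/2 ≈ -1.5000)
O(j) = -4
l = -153/4 (l = -3/4 + (1/4)*(-150) = -3/4 - 75/2 = -153/4 ≈ -38.250)
r = -28 (r = -4*7 = -28)
D(c) = -28
1/(D(l) + (-6 - 15)*(-70)) = 1/(-28 + (-6 - 15)*(-70)) = 1/(-28 - 21*(-70)) = 1/(-28 + 1470) = 1/1442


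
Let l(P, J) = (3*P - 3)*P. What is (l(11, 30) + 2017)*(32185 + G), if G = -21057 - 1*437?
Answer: 25091777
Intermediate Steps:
G = -21494 (G = -21057 - 437 = -21494)
l(P, J) = P*(-3 + 3*P) (l(P, J) = (-3 + 3*P)*P = P*(-3 + 3*P))
(l(11, 30) + 2017)*(32185 + G) = (3*11*(-1 + 11) + 2017)*(32185 - 21494) = (3*11*10 + 2017)*10691 = (330 + 2017)*10691 = 2347*10691 = 25091777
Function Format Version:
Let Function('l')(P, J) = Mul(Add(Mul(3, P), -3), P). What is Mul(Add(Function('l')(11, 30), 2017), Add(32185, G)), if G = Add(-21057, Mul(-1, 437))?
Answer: 25091777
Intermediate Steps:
G = -21494 (G = Add(-21057, -437) = -21494)
Function('l')(P, J) = Mul(P, Add(-3, Mul(3, P))) (Function('l')(P, J) = Mul(Add(-3, Mul(3, P)), P) = Mul(P, Add(-3, Mul(3, P))))
Mul(Add(Function('l')(11, 30), 2017), Add(32185, G)) = Mul(Add(Mul(3, 11, Add(-1, 11)), 2017), Add(32185, -21494)) = Mul(Add(Mul(3, 11, 10), 2017), 10691) = Mul(Add(330, 2017), 10691) = Mul(2347, 10691) = 25091777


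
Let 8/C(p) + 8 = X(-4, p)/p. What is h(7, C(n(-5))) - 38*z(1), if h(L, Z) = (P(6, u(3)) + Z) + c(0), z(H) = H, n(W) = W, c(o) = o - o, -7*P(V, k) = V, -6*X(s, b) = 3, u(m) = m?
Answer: -22048/553 ≈ -39.870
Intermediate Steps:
X(s, b) = -1/2 (X(s, b) = -1/6*3 = -1/2)
P(V, k) = -V/7
c(o) = 0
C(p) = 8/(-8 - 1/(2*p))
h(L, Z) = -6/7 + Z (h(L, Z) = (-1/7*6 + Z) + 0 = (-6/7 + Z) + 0 = -6/7 + Z)
h(7, C(n(-5))) - 38*z(1) = (-6/7 - 16*(-5)/(1 + 16*(-5))) - 38*1 = (-6/7 - 16*(-5)/(1 - 80)) - 38 = (-6/7 - 16*(-5)/(-79)) - 38 = (-6/7 - 16*(-5)*(-1/79)) - 38 = (-6/7 - 80/79) - 38 = -1034/553 - 38 = -22048/553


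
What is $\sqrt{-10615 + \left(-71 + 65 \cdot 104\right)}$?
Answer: $i \sqrt{3926} \approx 62.658 i$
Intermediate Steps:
$\sqrt{-10615 + \left(-71 + 65 \cdot 104\right)} = \sqrt{-10615 + \left(-71 + 6760\right)} = \sqrt{-10615 + 6689} = \sqrt{-3926} = i \sqrt{3926}$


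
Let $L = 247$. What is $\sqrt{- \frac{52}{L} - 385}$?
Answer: $\frac{i \sqrt{139061}}{19} \approx 19.627 i$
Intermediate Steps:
$\sqrt{- \frac{52}{L} - 385} = \sqrt{- \frac{52}{247} - 385} = \sqrt{\left(-52\right) \frac{1}{247} - 385} = \sqrt{- \frac{4}{19} - 385} = \sqrt{- \frac{7319}{19}} = \frac{i \sqrt{139061}}{19}$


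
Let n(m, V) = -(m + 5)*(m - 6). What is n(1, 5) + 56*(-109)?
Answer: -6074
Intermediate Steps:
n(m, V) = -(-6 + m)*(5 + m) (n(m, V) = -(5 + m)*(-6 + m) = -(-6 + m)*(5 + m))
n(1, 5) + 56*(-109) = (30 + 1 - 1*1²) + 56*(-109) = (30 + 1 - 1*1) - 6104 = (30 + 1 - 1) - 6104 = 30 - 6104 = -6074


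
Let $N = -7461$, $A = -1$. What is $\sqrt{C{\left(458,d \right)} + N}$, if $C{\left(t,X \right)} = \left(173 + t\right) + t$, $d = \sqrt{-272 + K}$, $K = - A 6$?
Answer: $6 i \sqrt{177} \approx 79.825 i$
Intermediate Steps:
$K = 6$ ($K = \left(-1\right) \left(-1\right) 6 = 1 \cdot 6 = 6$)
$d = i \sqrt{266}$ ($d = \sqrt{-272 + 6} = \sqrt{-266} = i \sqrt{266} \approx 16.31 i$)
$C{\left(t,X \right)} = 173 + 2 t$
$\sqrt{C{\left(458,d \right)} + N} = \sqrt{\left(173 + 2 \cdot 458\right) - 7461} = \sqrt{\left(173 + 916\right) - 7461} = \sqrt{1089 - 7461} = \sqrt{-6372} = 6 i \sqrt{177}$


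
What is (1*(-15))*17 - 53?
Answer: -308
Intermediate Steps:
(1*(-15))*17 - 53 = -15*17 - 53 = -255 - 53 = -308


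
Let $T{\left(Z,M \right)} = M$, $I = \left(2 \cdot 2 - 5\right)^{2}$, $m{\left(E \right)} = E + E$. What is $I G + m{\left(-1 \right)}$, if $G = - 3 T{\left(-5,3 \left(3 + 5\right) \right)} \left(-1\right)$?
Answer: $70$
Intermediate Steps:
$m{\left(E \right)} = 2 E$
$I = 1$ ($I = \left(4 - 5\right)^{2} = \left(-1\right)^{2} = 1$)
$G = 72$ ($G = - 3 \cdot 3 \left(3 + 5\right) \left(-1\right) = - 3 \cdot 3 \cdot 8 \left(-1\right) = \left(-3\right) 24 \left(-1\right) = \left(-72\right) \left(-1\right) = 72$)
$I G + m{\left(-1 \right)} = 1 \cdot 72 + 2 \left(-1\right) = 72 - 2 = 70$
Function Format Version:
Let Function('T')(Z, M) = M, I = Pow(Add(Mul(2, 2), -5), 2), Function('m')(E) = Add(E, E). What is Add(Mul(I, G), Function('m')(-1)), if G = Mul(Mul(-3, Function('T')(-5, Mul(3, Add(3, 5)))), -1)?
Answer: 70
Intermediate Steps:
Function('m')(E) = Mul(2, E)
I = 1 (I = Pow(Add(4, -5), 2) = Pow(-1, 2) = 1)
G = 72 (G = Mul(Mul(-3, Mul(3, Add(3, 5))), -1) = Mul(Mul(-3, Mul(3, 8)), -1) = Mul(Mul(-3, 24), -1) = Mul(-72, -1) = 72)
Add(Mul(I, G), Function('m')(-1)) = Add(Mul(1, 72), Mul(2, -1)) = Add(72, -2) = 70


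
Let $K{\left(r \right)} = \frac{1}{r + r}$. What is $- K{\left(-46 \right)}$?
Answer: $\frac{1}{92} \approx 0.01087$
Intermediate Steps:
$K{\left(r \right)} = \frac{1}{2 r}$
$- K{\left(-46 \right)} = - \frac{1}{2 \left(-46\right)} = - \frac{-1}{2 \cdot 46} = \left(-1\right) \left(- \frac{1}{92}\right) = \frac{1}{92}$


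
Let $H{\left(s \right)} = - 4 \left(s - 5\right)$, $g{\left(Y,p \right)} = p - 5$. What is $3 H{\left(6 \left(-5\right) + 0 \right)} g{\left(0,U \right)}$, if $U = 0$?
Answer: $-2100$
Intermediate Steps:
$g{\left(Y,p \right)} = -5 + p$ ($g{\left(Y,p \right)} = p - 5 = -5 + p$)
$H{\left(s \right)} = 20 - 4 s$ ($H{\left(s \right)} = - 4 \left(-5 + s\right) = 20 - 4 s$)
$3 H{\left(6 \left(-5\right) + 0 \right)} g{\left(0,U \right)} = 3 \left(20 - 4 \left(6 \left(-5\right) + 0\right)\right) \left(-5 + 0\right) = 3 \left(20 - 4 \left(-30 + 0\right)\right) \left(-5\right) = 3 \left(20 - -120\right) \left(-5\right) = 3 \left(20 + 120\right) \left(-5\right) = 3 \cdot 140 \left(-5\right) = 420 \left(-5\right) = -2100$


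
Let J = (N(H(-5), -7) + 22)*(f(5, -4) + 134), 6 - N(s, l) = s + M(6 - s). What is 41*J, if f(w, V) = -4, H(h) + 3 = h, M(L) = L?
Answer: 117260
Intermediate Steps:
H(h) = -3 + h
N(s, l) = 0 (N(s, l) = 6 - (s + (6 - s)) = 6 - 1*6 = 6 - 6 = 0)
J = 2860 (J = (0 + 22)*(-4 + 134) = 22*130 = 2860)
41*J = 41*2860 = 117260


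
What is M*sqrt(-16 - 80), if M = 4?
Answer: 16*I*sqrt(6) ≈ 39.192*I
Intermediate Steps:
M*sqrt(-16 - 80) = 4*sqrt(-16 - 80) = 4*sqrt(-96) = 4*(4*I*sqrt(6)) = 16*I*sqrt(6)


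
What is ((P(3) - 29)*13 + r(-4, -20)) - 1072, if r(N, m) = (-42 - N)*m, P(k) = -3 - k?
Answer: -767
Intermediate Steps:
r(N, m) = m*(-42 - N)
((P(3) - 29)*13 + r(-4, -20)) - 1072 = (((-3 - 1*3) - 29)*13 - 1*(-20)*(42 - 4)) - 1072 = (((-3 - 3) - 29)*13 - 1*(-20)*38) - 1072 = ((-6 - 29)*13 + 760) - 1072 = (-35*13 + 760) - 1072 = (-455 + 760) - 1072 = 305 - 1072 = -767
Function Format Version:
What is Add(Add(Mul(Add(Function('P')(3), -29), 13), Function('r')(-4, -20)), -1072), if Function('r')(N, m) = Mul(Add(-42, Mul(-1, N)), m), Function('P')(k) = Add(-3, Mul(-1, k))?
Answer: -767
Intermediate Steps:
Function('r')(N, m) = Mul(m, Add(-42, Mul(-1, N)))
Add(Add(Mul(Add(Function('P')(3), -29), 13), Function('r')(-4, -20)), -1072) = Add(Add(Mul(Add(Add(-3, Mul(-1, 3)), -29), 13), Mul(-1, -20, Add(42, -4))), -1072) = Add(Add(Mul(Add(Add(-3, -3), -29), 13), Mul(-1, -20, 38)), -1072) = Add(Add(Mul(Add(-6, -29), 13), 760), -1072) = Add(Add(Mul(-35, 13), 760), -1072) = Add(Add(-455, 760), -1072) = Add(305, -1072) = -767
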